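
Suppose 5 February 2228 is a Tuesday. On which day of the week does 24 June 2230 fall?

February 5, 2228 → February 5, 2229: 366 days (2228 is a leap year).
February 5, 2229 → February 5, 2230: 365 days.
February 2230: 28 − 5 = 23 days remain (2230 is not a leap year, so February has 28 days).
Then March (31), April (30), May (31): 31 + 30 + 31 = 92 days.
June 1–24, 2230: 24 days.
Residual: 139 days.
Total: 870 days.
870 mod 7 = 2, so 2 days after Tuesday is Thursday.

Thursday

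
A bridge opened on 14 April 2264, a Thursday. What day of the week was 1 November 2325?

From April 14, 2264 to April 14, 2325: 61 years, of which 14 contain a Feb 29 — 47×365 + 14×366 = 22279 days.
(2300 is not a leap year (divisible by 100 but not 400).)
April 2325: 30 − 14 = 16 days remain.
Then May (31), June (30), July (31), August (31), September (30), October (31): 31 + 30 + 31 + 31 + 30 + 31 = 184 days.
November 1, 2325: 1 day.
Residual: 201 days.
Total: 22480 days.
22480 mod 7 = 3, so 3 days after Thursday is Sunday.

Sunday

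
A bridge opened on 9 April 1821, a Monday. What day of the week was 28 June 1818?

Count forward from the earlier date (June 28, 1818) to the later (April 9, 1821):
June 28, 1818 → June 28, 1819: 365 days.
June 28, 1819 → June 28, 1820: 366 days (1820 is a leap year).
June 1820: 30 − 28 = 2 days remain.
Then 9 full months totalling 274 days.
April 1–9, 1821: 9 days.
Residual: 285 days.
Total: 1016 days.
1016 mod 7 = 1, so 1 day before Monday is Sunday.

Sunday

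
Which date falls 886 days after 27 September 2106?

1 March 2109

Count 886 days after September 27, 2106:
Day-of-year of September 27, 2106: 270.
Day-of-year of March 1, 2109: 60.
2106 has 365 days, so 365 − 270 = 95 days remain in 2106.
Full years: 2107: 365; 2108: 366. Sum = 731.
Total: 95 + 731 + 60 = 886 days.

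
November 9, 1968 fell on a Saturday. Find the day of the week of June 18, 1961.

Sunday

Count forward from the earlier date (June 18, 1961) to the later (November 9, 1968):
From June 18, 1961 to June 18, 1968: 7 years, of which 2 contain a Feb 29 — 5×365 + 2×366 = 2557 days.
June 1968: 30 − 18 = 12 days remain.
Then July (31), August (31), September (30), October (31): 31 + 31 + 30 + 31 = 123 days.
November 1–9, 1968: 9 days.
Residual: 144 days.
Total: 2701 days.
2701 mod 7 = 6, so 6 days before Saturday is Sunday.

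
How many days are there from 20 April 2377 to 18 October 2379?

911

April 20, 2377 → April 20, 2378: 365 days.
April 20, 2378 → April 20, 2379: 365 days.
April 2379: 30 − 20 = 10 days remain.
Then May (31), June (30), July (31), August (31), September (30): 31 + 30 + 31 + 31 + 30 = 153 days.
October 1–18, 2379: 18 days.
Residual: 181 days.
Total: 911 days.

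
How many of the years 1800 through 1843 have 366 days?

Years divisible by 4 in [1800, 1843]: 1800, 1804, 1808, 1812, 1816, 1820, 1824, 1828, 1832, 1836, 1840.
Of these, 1800 is divisible by 100 but not 400, so not leap.
Leap years: 11 − 1 = 10.

10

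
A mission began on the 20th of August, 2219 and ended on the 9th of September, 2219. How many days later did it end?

August 2219: 31 − 20 = 11 days remain.
September 1–9, 2219: 9 days.
Total: 11 + 9 = 20 days.

20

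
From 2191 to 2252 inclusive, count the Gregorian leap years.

Years divisible by 4: 2192, 2196, …, 2252 — 16 in all.
Of these, 2200 is divisible by 100 but not 400, so not leap.
Leap years: 16 − 1 = 15.

15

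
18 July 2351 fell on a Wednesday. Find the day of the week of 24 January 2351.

Count forward from the earlier date (January 24, 2351) to the later (July 18, 2351):
January 2351: 31 − 24 = 7 days remain.
Then February 2351 (28), March (31), April (30), May (31), June (30): 28 + 31 + 30 + 31 + 30 = 150 days.
July 1–18, 2351: 18 days.
Total: 7 + 150 + 18 = 175 days.
175 is a multiple of 7, so 24 January 2351 falls on the same weekday: Wednesday.

Wednesday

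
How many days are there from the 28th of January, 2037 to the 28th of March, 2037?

January 2037: 31 − 28 = 3 days remain.
Then February 2037 (28): 28 days.
March 1–28, 2037: 28 days.
Total: 3 + 28 + 28 = 59 days.

59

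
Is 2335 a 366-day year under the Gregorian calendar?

2335 is not a leap year.

No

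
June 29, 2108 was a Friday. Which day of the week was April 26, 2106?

Count forward from the earlier date (April 26, 2106) to the later (June 29, 2108):
April 26, 2106 → April 26, 2107: 365 days.
April 26, 2107 → April 26, 2108: 366 days (2108 is a leap year).
April 2108: 30 − 26 = 4 days remain.
Then May (31): 31 days.
June 1–29, 2108: 29 days.
Residual: 64 days.
Total: 795 days.
795 mod 7 = 4, so 4 days before Friday is Monday.

Monday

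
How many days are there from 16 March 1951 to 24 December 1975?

9049

Day-of-year of March 16, 1951: 75.
Day-of-year of December 24, 1975: 358.
1951 has 365 days, so 365 − 75 = 290 days remain in 1951.
Full years 1952–1974: 17 common + 6 leap = 17×365 + 6×366 = 8401 days.
Total: 290 + 8401 + 358 = 9049 days.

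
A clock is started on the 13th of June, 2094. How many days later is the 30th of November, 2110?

6013

From June 13, 2094 to June 13, 2110: 16 years, of which 3 contain a Feb 29 — 13×365 + 3×366 = 5843 days.
(2100 is not a leap year (divisible by 100 but not 400).)
June 2110: 30 − 13 = 17 days remain.
Then July (31), August (31), September (30), October (31): 31 + 31 + 30 + 31 = 123 days.
November 1–30, 2110: 30 days.
Residual: 170 days.
Total: 6013 days.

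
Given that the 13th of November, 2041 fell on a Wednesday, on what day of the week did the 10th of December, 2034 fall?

Sunday

Count forward from the earlier date (December 10, 2034) to the later (November 13, 2041):
December 10, 2034 → December 10, 2035: 365 days.
December 10, 2035 → December 10, 2036: 366 days (2036 is a leap year).
December 10, 2036 → December 10, 2037: 365 days.
December 10, 2037 → December 10, 2038: 365 days.
December 10, 2038 → December 10, 2039: 365 days.
December 10, 2039 → December 10, 2040: 366 days (2040 is a leap year).
December 2040: 31 − 10 = 21 days remain.
Then 10 full months totalling 304 days.
November 1–13, 2041: 13 days.
Residual: 338 days.
Total: 2530 days.
2530 mod 7 = 3, so 3 days before Wednesday is Sunday.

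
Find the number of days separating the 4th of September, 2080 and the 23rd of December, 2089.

3397

From September 4, 2080 to September 4, 2089: 9 years, of which 2 contain a Feb 29 — 7×365 + 2×366 = 3287 days.
September 2089: 30 − 4 = 26 days remain.
Then October (31), November (30): 31 + 30 = 61 days.
December 1–23, 2089: 23 days.
Residual: 110 days.
Total: 3397 days.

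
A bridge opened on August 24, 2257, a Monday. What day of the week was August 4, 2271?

Friday

From August 24, 2257 to August 24, 2270: 13 years, of which 3 contain a Feb 29 — 10×365 + 3×366 = 4748 days.
August 2270: 31 − 24 = 7 days remain.
Then 11 full months totalling 334 days.
August 1–4, 2271: 4 days.
Residual: 345 days.
Total: 5093 days.
5093 mod 7 = 4, so 4 days after Monday is Friday.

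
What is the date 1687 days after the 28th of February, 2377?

the 12th of October, 2381

Count 1687 days after February 28, 2377:
February 28, 2377 → February 28, 2378: 365 days.
February 28, 2378 → February 28, 2379: 365 days.
February 28, 2379 → February 28, 2380: 365 days.
February 28, 2380 → February 28, 2381: 366 days (2380 is a leap year).
February 2381: 28 − 28 = 0 days remain (2381 is not a leap year, so February has 28 days).
Then March (31), April (30), May (31), June (30), July (31), August (31), September (30): 31 + 30 + 31 + 30 + 31 + 31 + 30 = 214 days.
October 1–12, 2381: 12 days.
Residual: 226 days.
Total: 1687 days.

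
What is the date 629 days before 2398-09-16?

2396-12-26

Count 629 days before September 16, 2398:
December 2396: 31 − 26 = 5 days remain.
Then 20 full months totalling 608 days.
September 1–16, 2398: 16 days.
Total: 5 + 608 + 16 = 629 days.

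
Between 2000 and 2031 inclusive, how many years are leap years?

8

Years divisible by 4 in [2000, 2031]: 2000, 2004, 2008, 2012, 2016, 2020, 2024, 2028.
2000 is divisible by 400, so still leap.
No century exceptions apply. Count: 8.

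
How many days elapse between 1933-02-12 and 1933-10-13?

February 1933: 28 − 12 = 16 days remain (1933 is not a leap year, so February has 28 days).
Then March (31), April (30), May (31), June (30), July (31), August (31), September (30): 31 + 30 + 31 + 30 + 31 + 31 + 30 = 214 days.
October 1–13, 1933: 13 days.
Total: 16 + 214 + 13 = 243 days.

243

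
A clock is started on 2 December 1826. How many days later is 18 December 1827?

381

December 1826: 31 − 2 = 29 days remain.
Then 11 full months totalling 334 days.
December 1–18, 1827: 18 days.
Total: 29 + 334 + 18 = 381 days.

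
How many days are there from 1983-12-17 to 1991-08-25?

2808

Day-of-year of December 17, 1983: 351.
Day-of-year of August 25, 1991: 237.
1983 has 365 days, so 365 − 351 = 14 days remain in 1983.
Full years 1984–1990: 5 common + 2 leap = 5×365 + 2×366 = 2557 days.
Total: 14 + 2557 + 237 = 2808 days.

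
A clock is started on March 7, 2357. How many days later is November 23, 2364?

Day-of-year of March 7, 2357: 66.
Day-of-year of November 23, 2364: 328.
2357 has 365 days, so 365 − 66 = 299 days remain in 2357.
Full years: 2358: 365; 2359: 365; 2360: 366; 2361: 365; 2362: 365; 2363: 365. Sum = 2191.
Total: 299 + 2191 + 328 = 2818 days.

2818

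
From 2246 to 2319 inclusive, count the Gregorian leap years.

17

Years divisible by 4: 2248, 2252, …, 2316 — 18 in all.
Of these, 2300 is divisible by 100 but not 400, so not leap.
Leap years: 18 − 1 = 17.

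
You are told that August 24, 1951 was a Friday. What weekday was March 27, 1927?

Sunday

Count forward from the earlier date (March 27, 1927) to the later (August 24, 1951):
Day-of-year of March 27, 1927: 86.
Day-of-year of August 24, 1951: 236.
1927 has 365 days, so 365 − 86 = 279 days remain in 1927.
Full years 1928–1950: 17 common + 6 leap = 17×365 + 6×366 = 8401 days.
Total: 279 + 8401 + 236 = 8916 days.
8916 mod 7 = 5, so 5 days before Friday is Sunday.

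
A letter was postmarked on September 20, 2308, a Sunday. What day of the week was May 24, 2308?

Count forward from the earlier date (May 24, 2308) to the later (September 20, 2308):
May 2308: 31 − 24 = 7 days remain.
Then June (30), July (31), August (31): 30 + 31 + 31 = 92 days.
September 1–20, 2308: 20 days.
Total: 7 + 92 + 20 = 119 days.
119 is a multiple of 7, so May 24, 2308 falls on the same weekday: Sunday.

Sunday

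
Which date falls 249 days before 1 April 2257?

26 July 2256

Count 249 days before April 1, 2257:
July 2256: 31 − 26 = 5 days remain.
Then August (31), September (30), October (31), November (30), December (31), January (31), February 2257 (28), March (31): 31 + 30 + 31 + 30 + 31 + 31 + 28 + 31 = 243 days.
April 1, 2257: 1 day.
Total: 5 + 243 + 1 = 249 days.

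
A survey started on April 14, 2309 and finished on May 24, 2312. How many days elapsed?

April 14, 2309 → April 14, 2310: 365 days.
April 14, 2310 → April 14, 2311: 365 days.
April 14, 2311 → April 14, 2312: 366 days (2312 is a leap year).
April 2312: 30 − 14 = 16 days remain.
May 1–24, 2312: 24 days.
Residual: 40 days.
Total: 1136 days.

1136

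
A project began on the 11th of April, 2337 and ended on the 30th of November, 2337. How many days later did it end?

April 2337: 30 − 11 = 19 days remain.
Then May (31), June (30), July (31), August (31), September (30), October (31): 31 + 30 + 31 + 31 + 30 + 31 = 184 days.
November 1–30, 2337: 30 days.
Total: 19 + 184 + 30 = 233 days.

233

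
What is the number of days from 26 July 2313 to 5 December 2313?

July 2313: 31 − 26 = 5 days remain.
Then August (31), September (30), October (31), November (30): 31 + 30 + 31 + 30 = 122 days.
December 1–5, 2313: 5 days.
Total: 5 + 122 + 5 = 132 days.

132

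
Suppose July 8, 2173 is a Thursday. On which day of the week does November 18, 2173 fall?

Thursday

July 2173: 31 − 8 = 23 days remain.
Then August (31), September (30), October (31): 31 + 30 + 31 = 92 days.
November 1–18, 2173: 18 days.
Total: 23 + 92 + 18 = 133 days.
133 is a multiple of 7, so November 18, 2173 falls on the same weekday: Thursday.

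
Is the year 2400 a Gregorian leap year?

Yes

2400 is a leap year (divisible by 400).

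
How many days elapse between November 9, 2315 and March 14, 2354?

14005

Day-of-year of November 9, 2315: 313.
Day-of-year of March 14, 2354: 73.
2315 has 365 days, so 365 − 313 = 52 days remain in 2315.
Full years 2316–2353: 28 common + 10 leap = 28×365 + 10×366 = 13880 days.
Total: 52 + 13880 + 73 = 14005 days.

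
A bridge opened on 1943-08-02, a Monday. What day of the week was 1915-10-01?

Count forward from the earlier date (October 1, 1915) to the later (August 2, 1943):
Day-of-year of October 1, 1915: 274.
Day-of-year of August 2, 1943: 214.
1915 has 365 days, so 365 − 274 = 91 days remain in 1915.
Full years 1916–1942: 20 common + 7 leap = 20×365 + 7×366 = 9862 days.
Total: 91 + 9862 + 214 = 10167 days.
10167 mod 7 = 3, so 3 days before Monday is Friday.

Friday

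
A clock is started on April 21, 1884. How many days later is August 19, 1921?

From April 21, 1884 to April 21, 1921: 37 years, of which 8 contain a Feb 29 — 29×365 + 8×366 = 13513 days.
(1900 is not a leap year (divisible by 100 but not 400).)
April 1921: 30 − 21 = 9 days remain.
Then May (31), June (30), July (31): 31 + 30 + 31 = 92 days.
August 1–19, 1921: 19 days.
Residual: 120 days.
Total: 13633 days.

13633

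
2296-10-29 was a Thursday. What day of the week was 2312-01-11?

Thursday

Day-of-year of October 29, 2296: 303.
Day-of-year of January 11, 2312: 11.
2296 has 366 days, so 366 − 303 = 63 days remain in 2296.
Full years 2297–2311: 13 common + 2 leap = 13×365 + 2×366 = 5477 days.
Total: 63 + 5477 + 11 = 5551 days.
5551 is a multiple of 7, so 2312-01-11 falls on the same weekday: Thursday.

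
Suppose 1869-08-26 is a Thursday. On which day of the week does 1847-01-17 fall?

Sunday

Count forward from the earlier date (January 17, 1847) to the later (August 26, 1869):
From January 17, 1847 to January 17, 1869: 22 years, of which 6 contain a Feb 29 — 16×365 + 6×366 = 8036 days.
January 1869: 31 − 17 = 14 days remain.
Then February 1869 (28), March (31), April (30), May (31), June (30), July (31): 28 + 31 + 30 + 31 + 30 + 31 = 181 days.
August 1–26, 1869: 26 days.
Residual: 221 days.
Total: 8257 days.
8257 mod 7 = 4, so 4 days before Thursday is Sunday.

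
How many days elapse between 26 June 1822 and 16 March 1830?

2820

From June 26, 1822 to June 26, 1829: 7 years, of which 2 contain a Feb 29 — 5×365 + 2×366 = 2557 days.
June 1829: 30 − 26 = 4 days remain.
Then July (31), August (31), September (30), October (31), November (30), December (31), January (31), February 1830 (28): 31 + 31 + 30 + 31 + 30 + 31 + 31 + 28 = 243 days.
March 1–16, 1830: 16 days.
Residual: 263 days.
Total: 2820 days.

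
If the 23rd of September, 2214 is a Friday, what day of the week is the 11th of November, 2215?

Saturday

Day-of-year of September 23, 2214: 266.
Day-of-year of November 11, 2215: 315.
2214 has 365 days, so 365 − 266 = 99 days remain in 2214.
Total: 99 + 315 = 414 days.
414 mod 7 = 1, so 1 day after Friday is Saturday.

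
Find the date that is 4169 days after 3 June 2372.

2 November 2383

Count 4169 days after June 3, 2372:
Day-of-year of June 3, 2372: 155.
Day-of-year of November 2, 2383: 306.
2372 has 366 days, so 366 − 155 = 211 days remain in 2372.
Full years 2373–2382: 8 common + 2 leap = 8×365 + 2×366 = 3652 days.
Total: 211 + 3652 + 306 = 4169 days.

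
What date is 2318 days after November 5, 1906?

March 11, 1913

Count 2318 days after November 5, 1906:
November 5, 1906 → November 5, 1907: 365 days.
November 5, 1907 → November 5, 1908: 366 days (1908 is a leap year).
November 5, 1908 → November 5, 1909: 365 days.
November 5, 1909 → November 5, 1910: 365 days.
November 5, 1910 → November 5, 1911: 365 days.
November 5, 1911 → November 5, 1912: 366 days (1912 is a leap year).
November 1912: 30 − 5 = 25 days remain.
Then December (31), January (31), February 1913 (28): 31 + 31 + 28 = 90 days.
March 1–11, 1913: 11 days.
Residual: 126 days.
Total: 2318 days.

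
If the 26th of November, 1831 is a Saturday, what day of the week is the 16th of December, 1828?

Tuesday

Count forward from the earlier date (December 16, 1828) to the later (November 26, 1831):
Day-of-year of December 16, 1828: 351.
Day-of-year of November 26, 1831: 330.
1828 has 366 days, so 366 − 351 = 15 days remain in 1828.
Full years: 1829: 365; 1830: 365. Sum = 730.
Total: 15 + 730 + 330 = 1075 days.
1075 mod 7 = 4, so 4 days before Saturday is Tuesday.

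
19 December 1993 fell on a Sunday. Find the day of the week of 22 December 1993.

Wednesday

Within December 1993: 22 − 19 = 3 days.
3 mod 7 = 3, so 3 days after Sunday is Wednesday.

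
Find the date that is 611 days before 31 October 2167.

27 February 2166

Count 611 days before October 31, 2167:
Day-of-year of February 27, 2166: 58.
Day-of-year of October 31, 2167: 304.
2166 has 365 days, so 365 − 58 = 307 days remain in 2166.
Total: 307 + 304 = 611 days.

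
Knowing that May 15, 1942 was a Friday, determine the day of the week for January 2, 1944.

May 1942: 31 − 15 = 16 days remain.
Then 19 full months totalling 579 days.
January 1–2, 1944: 2 days.
Total: 16 + 579 + 2 = 597 days.
597 mod 7 = 2, so 2 days after Friday is Sunday.

Sunday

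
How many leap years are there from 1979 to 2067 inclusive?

22

Years divisible by 4: 1980, 1984, …, 2064 — 22 in all.
2000 is divisible by 400, so still leap.
No century exceptions apply. Count: 22.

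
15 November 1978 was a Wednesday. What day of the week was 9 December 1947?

Count forward from the earlier date (December 9, 1947) to the later (November 15, 1978):
Day-of-year of December 9, 1947: 343.
Day-of-year of November 15, 1978: 319.
1947 has 365 days, so 365 − 343 = 22 days remain in 1947.
Full years 1948–1977: 22 common + 8 leap = 22×365 + 8×366 = 10958 days.
Total: 22 + 10958 + 319 = 11299 days.
11299 mod 7 = 1, so 1 day before Wednesday is Tuesday.

Tuesday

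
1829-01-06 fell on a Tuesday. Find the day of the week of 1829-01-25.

Within January 1829: 25 − 6 = 19 days.
19 mod 7 = 5, so 5 days after Tuesday is Sunday.

Sunday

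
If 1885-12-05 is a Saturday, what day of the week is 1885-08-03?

Monday

Count forward from the earlier date (August 3, 1885) to the later (December 5, 1885):
August 1885: 31 − 3 = 28 days remain.
Then September (30), October (31), November (30): 30 + 31 + 30 = 91 days.
December 1–5, 1885: 5 days.
Total: 28 + 91 + 5 = 124 days.
124 mod 7 = 5, so 5 days before Saturday is Monday.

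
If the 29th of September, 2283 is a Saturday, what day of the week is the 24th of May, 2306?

Thursday

From September 29, 2283 to September 29, 2305: 22 years, of which 5 contain a Feb 29 — 17×365 + 5×366 = 8035 days.
(2300 is not a leap year (divisible by 100 but not 400).)
September 2305: 30 − 29 = 1 day remains.
Then October (31), November (30), December (31), January (31), February 2306 (28), March (31), April (30): 31 + 30 + 31 + 31 + 28 + 31 + 30 = 212 days.
May 1–24, 2306: 24 days.
Residual: 237 days.
Total: 8272 days.
8272 mod 7 = 5, so 5 days after Saturday is Thursday.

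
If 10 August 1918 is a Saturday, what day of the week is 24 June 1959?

Wednesday

From August 10, 1918 to August 10, 1958: 40 years, of which 10 contain a Feb 29 — 30×365 + 10×366 = 14610 days.
August 1958: 31 − 10 = 21 days remain.
Then 9 full months totalling 273 days.
June 1–24, 1959: 24 days.
Residual: 318 days.
Total: 14928 days.
14928 mod 7 = 4, so 4 days after Saturday is Wednesday.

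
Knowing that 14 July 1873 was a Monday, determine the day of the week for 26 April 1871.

Wednesday

Count forward from the earlier date (April 26, 1871) to the later (July 14, 1873):
April 1871: 30 − 26 = 4 days remain.
Then 26 full months totalling 792 days.
July 1–14, 1873: 14 days.
Total: 4 + 792 + 14 = 810 days.
810 mod 7 = 5, so 5 days before Monday is Wednesday.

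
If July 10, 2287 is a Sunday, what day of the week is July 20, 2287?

Within July 2287: 20 − 10 = 10 days.
10 mod 7 = 3, so 3 days after Sunday is Wednesday.

Wednesday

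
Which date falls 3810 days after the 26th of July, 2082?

the 30th of December, 2092

Count 3810 days after July 26, 2082:
From July 26, 2082 to July 26, 2092: 10 years, of which 3 contain a Feb 29 — 7×365 + 3×366 = 3653 days.
July 2092: 31 − 26 = 5 days remain.
Then August (31), September (30), October (31), November (30): 31 + 30 + 31 + 30 = 122 days.
December 1–30, 2092: 30 days.
Residual: 157 days.
Total: 3810 days.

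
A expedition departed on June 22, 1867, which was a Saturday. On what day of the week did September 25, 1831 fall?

Sunday

Count forward from the earlier date (September 25, 1831) to the later (June 22, 1867):
Day-of-year of September 25, 1831: 268.
Day-of-year of June 22, 1867: 173.
1831 has 365 days, so 365 − 268 = 97 days remain in 1831.
Full years 1832–1866: 26 common + 9 leap = 26×365 + 9×366 = 12784 days.
Total: 97 + 12784 + 173 = 13054 days.
13054 mod 7 = 6, so 6 days before Saturday is Sunday.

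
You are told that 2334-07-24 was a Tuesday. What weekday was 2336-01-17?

July 2334: 31 − 24 = 7 days remain.
Then 17 full months totalling 518 days.
January 1–17, 2336: 17 days.
Total: 7 + 518 + 17 = 542 days.
542 mod 7 = 3, so 3 days after Tuesday is Friday.

Friday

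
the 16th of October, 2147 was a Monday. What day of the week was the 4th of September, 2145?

Saturday

Count forward from the earlier date (September 4, 2145) to the later (October 16, 2147):
September 2145: 30 − 4 = 26 days remain.
Then 24 full months totalling 730 days.
October 1–16, 2147: 16 days.
Total: 26 + 730 + 16 = 772 days.
772 mod 7 = 2, so 2 days before Monday is Saturday.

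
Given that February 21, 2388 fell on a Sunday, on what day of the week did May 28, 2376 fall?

Count forward from the earlier date (May 28, 2376) to the later (February 21, 2388):
Day-of-year of May 28, 2376: 149.
Day-of-year of February 21, 2388: 52.
2376 has 366 days, so 366 − 149 = 217 days remain in 2376.
Full years 2377–2387: 9 common + 2 leap = 9×365 + 2×366 = 4017 days.
Total: 217 + 4017 + 52 = 4286 days.
4286 mod 7 = 2, so 2 days before Sunday is Friday.

Friday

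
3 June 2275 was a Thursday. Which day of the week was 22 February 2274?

Sunday

Count forward from the earlier date (February 22, 2274) to the later (June 3, 2275):
February 22, 2274 → February 22, 2275: 365 days.
February 2275: 28 − 22 = 6 days remain (2275 is not a leap year, so February has 28 days).
Then March (31), April (30), May (31): 31 + 30 + 31 = 92 days.
June 1–3, 2275: 3 days.
Residual: 101 days.
Total: 466 days.
466 mod 7 = 4, so 4 days before Thursday is Sunday.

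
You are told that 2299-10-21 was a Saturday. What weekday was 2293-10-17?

Tuesday

Count forward from the earlier date (October 17, 2293) to the later (October 21, 2299):
October 17, 2293 → October 17, 2294: 365 days.
October 17, 2294 → October 17, 2295: 365 days.
October 17, 2295 → October 17, 2296: 366 days (2296 is a leap year).
October 17, 2296 → October 17, 2297: 365 days.
October 17, 2297 → October 17, 2298: 365 days.
October 17, 2298 → October 17, 2299: 365 days.
Within October 2299: 21 − 17 = 4 days.
Total: 2195 days.
2195 mod 7 = 4, so 4 days before Saturday is Tuesday.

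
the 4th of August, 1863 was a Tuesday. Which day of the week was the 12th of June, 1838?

Tuesday

Count forward from the earlier date (June 12, 1838) to the later (August 4, 1863):
From June 12, 1838 to June 12, 1863: 25 years, of which 6 contain a Feb 29 — 19×365 + 6×366 = 9131 days.
June 1863: 30 − 12 = 18 days remain.
Then July (31): 31 days.
August 1–4, 1863: 4 days.
Residual: 53 days.
Total: 9184 days.
9184 is a multiple of 7, so the 12th of June, 1838 falls on the same weekday: Tuesday.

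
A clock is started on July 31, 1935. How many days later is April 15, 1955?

From July 31, 1935 to July 31, 1954: 19 years, of which 5 contain a Feb 29 — 14×365 + 5×366 = 6940 days.
July 1954: 31 − 31 = 0 days remain.
Then August (31), September (30), October (31), November (30), December (31), January (31), February 1955 (28), March (31): 31 + 30 + 31 + 30 + 31 + 31 + 28 + 31 = 243 days.
April 1–15, 1955: 15 days.
Residual: 258 days.
Total: 7198 days.

7198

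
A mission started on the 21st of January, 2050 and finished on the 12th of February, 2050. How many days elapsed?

22

January 2050: 31 − 21 = 10 days remain.
February 1–12, 2050: 12 days (2050 is not a leap year).
Total: 10 + 12 = 22 days.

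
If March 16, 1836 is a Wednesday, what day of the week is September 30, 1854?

Saturday

From March 16, 1836 to March 16, 1854: 18 years, of which 4 contain a Feb 29 — 14×365 + 4×366 = 6574 days.
March 1854: 31 − 16 = 15 days remain.
Then April (30), May (31), June (30), July (31), August (31): 30 + 31 + 30 + 31 + 31 = 153 days.
September 1–30, 1854: 30 days.
Residual: 198 days.
Total: 6772 days.
6772 mod 7 = 3, so 3 days after Wednesday is Saturday.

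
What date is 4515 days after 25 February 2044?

6 July 2056

Count 4515 days after February 25, 2044:
From February 25, 2044 to February 25, 2056: 12 years, of which 3 contain a Feb 29 — 9×365 + 3×366 = 4383 days.
February 2056: 29 − 25 = 4 days remain (2056 is a leap year, so February has 29 days).
Then March (31), April (30), May (31), June (30): 31 + 30 + 31 + 30 = 122 days.
July 1–6, 2056: 6 days.
Residual: 132 days.
Total: 4515 days.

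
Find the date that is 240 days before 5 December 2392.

9 April 2392

Count 240 days before December 5, 2392:
April 2392: 30 − 9 = 21 days remain.
Then May (31), June (30), July (31), August (31), September (30), October (31), November (30): 31 + 30 + 31 + 31 + 30 + 31 + 30 = 214 days.
December 1–5, 2392: 5 days.
Total: 21 + 214 + 5 = 240 days.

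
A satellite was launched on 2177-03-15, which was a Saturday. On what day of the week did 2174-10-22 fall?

Count forward from the earlier date (October 22, 2174) to the later (March 15, 2177):
Day-of-year of October 22, 2174: 295.
Day-of-year of March 15, 2177: 74.
2174 has 365 days, so 365 − 295 = 70 days remain in 2174.
Full years: 2175: 365; 2176: 366. Sum = 731.
Total: 70 + 731 + 74 = 875 days.
875 is a multiple of 7, so 2174-10-22 falls on the same weekday: Saturday.

Saturday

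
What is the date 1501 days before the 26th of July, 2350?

the 16th of June, 2346

Count 1501 days before July 26, 2350:
Day-of-year of June 16, 2346: 167.
Day-of-year of July 26, 2350: 207.
2346 has 365 days, so 365 − 167 = 198 days remain in 2346.
Full years: 2347: 365; 2348: 366; 2349: 365. Sum = 1096.
Total: 198 + 1096 + 207 = 1501 days.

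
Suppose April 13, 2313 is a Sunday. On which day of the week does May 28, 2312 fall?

Count forward from the earlier date (May 28, 2312) to the later (April 13, 2313):
May 2312: 31 − 28 = 3 days remain.
Then 10 full months totalling 304 days.
April 1–13, 2313: 13 days.
Residual: 320 days.
Total: 320 days.
320 mod 7 = 5, so 5 days before Sunday is Tuesday.

Tuesday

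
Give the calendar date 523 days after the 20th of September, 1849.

the 25th of February, 1851

Count 523 days after September 20, 1849:
Day-of-year of September 20, 1849: 263.
Day-of-year of February 25, 1851: 56.
1849 has 365 days, so 365 − 263 = 102 days remain in 1849.
Full years: 1850: 365. Sum = 365.
Total: 102 + 365 + 56 = 523 days.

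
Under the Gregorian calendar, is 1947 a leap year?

No

1947 is not a leap year.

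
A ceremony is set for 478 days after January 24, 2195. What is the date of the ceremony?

May 16, 2196

Count 478 days after January 24, 2195:
Day-of-year of January 24, 2195: 24.
Day-of-year of May 16, 2196: 137.
2195 has 365 days, so 365 − 24 = 341 days remain in 2195.
Total: 341 + 137 = 478 days.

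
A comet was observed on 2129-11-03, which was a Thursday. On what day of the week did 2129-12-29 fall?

November 2129: 30 − 3 = 27 days remain.
December 1–29, 2129: 29 days.
Total: 27 + 29 = 56 days.
56 is a multiple of 7, so 2129-12-29 falls on the same weekday: Thursday.

Thursday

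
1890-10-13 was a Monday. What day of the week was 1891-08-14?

October 1890: 31 − 13 = 18 days remain.
Then 9 full months totalling 273 days.
August 1–14, 1891: 14 days.
Total: 18 + 273 + 14 = 305 days.
305 mod 7 = 4, so 4 days after Monday is Friday.

Friday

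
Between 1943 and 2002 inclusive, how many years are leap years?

15

Years divisible by 4: 1944, 1948, …, 2000 — 15 in all.
2000 is divisible by 400, so still leap.
No century exceptions apply. Count: 15.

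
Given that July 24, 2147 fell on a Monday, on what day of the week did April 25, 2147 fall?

Tuesday

Count forward from the earlier date (April 25, 2147) to the later (July 24, 2147):
April 2147: 30 − 25 = 5 days remain.
Then May (31), June (30): 31 + 30 = 61 days.
July 1–24, 2147: 24 days.
Total: 5 + 61 + 24 = 90 days.
90 mod 7 = 6, so 6 days before Monday is Tuesday.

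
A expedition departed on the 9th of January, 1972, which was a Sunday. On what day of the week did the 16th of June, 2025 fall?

From January 9, 1972 to January 9, 2025: 53 years, of which 14 contain a Feb 29 — 39×365 + 14×366 = 19359 days.
(2000 is a leap year (divisible by 400).)
January 2025: 31 − 9 = 22 days remain.
Then February 2025 (28), March (31), April (30), May (31): 28 + 31 + 30 + 31 = 120 days.
June 1–16, 2025: 16 days.
Residual: 158 days.
Total: 19517 days.
19517 mod 7 = 1, so 1 day after Sunday is Monday.

Monday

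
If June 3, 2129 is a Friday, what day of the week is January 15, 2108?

Count forward from the earlier date (January 15, 2108) to the later (June 3, 2129):
From January 15, 2108 to January 15, 2129: 21 years, of which 6 contain a Feb 29 — 15×365 + 6×366 = 7671 days.
January 2129: 31 − 15 = 16 days remain.
Then February 2129 (28), March (31), April (30), May (31): 28 + 31 + 30 + 31 = 120 days.
June 1–3, 2129: 3 days.
Residual: 139 days.
Total: 7810 days.
7810 mod 7 = 5, so 5 days before Friday is Sunday.

Sunday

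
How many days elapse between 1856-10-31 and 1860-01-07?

October 31, 1856 → October 31, 1857: 365 days.
October 31, 1857 → October 31, 1858: 365 days.
October 31, 1858 → October 31, 1859: 365 days.
October 1859: 31 − 31 = 0 days remain.
Then November (30), December (31): 30 + 31 = 61 days.
January 1–7, 1860: 7 days.
Residual: 68 days.
Total: 1163 days.

1163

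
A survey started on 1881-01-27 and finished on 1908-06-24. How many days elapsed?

From January 27, 1881 to January 27, 1908: 27 years, of which 5 contain a Feb 29 — 22×365 + 5×366 = 9860 days.
(1900 is not a leap year (divisible by 100 but not 400).)
January 1908: 31 − 27 = 4 days remain.
Then February 1908 (29), March (31), April (30), May (31): 29 + 31 + 30 + 31 = 121 days.
June 1–24, 1908: 24 days.
Residual: 149 days.
Total: 10009 days.

10009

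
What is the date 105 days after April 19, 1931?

August 2, 1931

Count 105 days after April 19, 1931:
April 1931: 30 − 19 = 11 days remain.
Then May (31), June (30), July (31): 31 + 30 + 31 = 92 days.
August 1–2, 1931: 2 days.
Total: 11 + 92 + 2 = 105 days.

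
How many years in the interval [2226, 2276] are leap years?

13

Years divisible by 4: 2228, 2232, …, 2276 — 13 in all.
No century exceptions apply. Count: 13.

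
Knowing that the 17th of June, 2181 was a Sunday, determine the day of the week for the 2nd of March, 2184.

Tuesday

Day-of-year of June 17, 2181: 168.
Day-of-year of March 2, 2184: 62.
2181 has 365 days, so 365 − 168 = 197 days remain in 2181.
Full years: 2182: 365; 2183: 365. Sum = 730.
Total: 197 + 730 + 62 = 989 days.
989 mod 7 = 2, so 2 days after Sunday is Tuesday.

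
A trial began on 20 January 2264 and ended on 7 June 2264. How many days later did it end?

139

January 2264: 31 − 20 = 11 days remain.
Then February 2264 (29), March (31), April (30), May (31): 29 + 31 + 30 + 31 = 121 days.
June 1–7, 2264: 7 days.
Total: 11 + 121 + 7 = 139 days.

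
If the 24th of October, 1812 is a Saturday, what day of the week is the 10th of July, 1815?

Monday

Day-of-year of October 24, 1812: 298.
Day-of-year of July 10, 1815: 191.
1812 has 366 days, so 366 − 298 = 68 days remain in 1812.
Full years: 1813: 365; 1814: 365. Sum = 730.
Total: 68 + 730 + 191 = 989 days.
989 mod 7 = 2, so 2 days after Saturday is Monday.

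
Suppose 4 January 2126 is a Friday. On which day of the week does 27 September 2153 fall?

Day-of-year of January 4, 2126: 4.
Day-of-year of September 27, 2153: 270.
2126 has 365 days, so 365 − 4 = 361 days remain in 2126.
Full years 2127–2152: 19 common + 7 leap = 19×365 + 7×366 = 9497 days.
Total: 361 + 9497 + 270 = 10128 days.
10128 mod 7 = 6, so 6 days after Friday is Thursday.

Thursday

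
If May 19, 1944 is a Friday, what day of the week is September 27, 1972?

From May 19, 1944 to May 19, 1972: 28 years, of which 7 contain a Feb 29 — 21×365 + 7×366 = 10227 days.
May 1972: 31 − 19 = 12 days remain.
Then June (30), July (31), August (31): 30 + 31 + 31 = 92 days.
September 1–27, 1972: 27 days.
Residual: 131 days.
Total: 10358 days.
10358 mod 7 = 5, so 5 days after Friday is Wednesday.

Wednesday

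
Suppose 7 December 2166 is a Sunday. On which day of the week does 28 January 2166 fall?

Tuesday

Count forward from the earlier date (January 28, 2166) to the later (December 7, 2166):
January 2166: 31 − 28 = 3 days remain.
Then 10 full months totalling 303 days.
December 1–7, 2166: 7 days.
Total: 3 + 303 + 7 = 313 days.
313 mod 7 = 5, so 5 days before Sunday is Tuesday.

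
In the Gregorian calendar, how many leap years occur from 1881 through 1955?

17

Years divisible by 4: 1884, 1888, …, 1952 — 18 in all.
Of these, 1900 is divisible by 100 but not 400, so not leap.
Leap years: 18 − 1 = 17.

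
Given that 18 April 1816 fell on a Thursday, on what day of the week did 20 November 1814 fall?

Sunday

Count forward from the earlier date (November 20, 1814) to the later (April 18, 1816):
Day-of-year of November 20, 1814: 324.
Day-of-year of April 18, 1816: 109.
1814 has 365 days, so 365 − 324 = 41 days remain in 1814.
Full years: 1815: 365. Sum = 365.
Total: 41 + 365 + 109 = 515 days.
515 mod 7 = 4, so 4 days before Thursday is Sunday.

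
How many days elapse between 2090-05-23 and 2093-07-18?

Day-of-year of May 23, 2090: 143.
Day-of-year of July 18, 2093: 199.
2090 has 365 days, so 365 − 143 = 222 days remain in 2090.
Full years: 2091: 365; 2092: 366. Sum = 731.
Total: 222 + 731 + 199 = 1152 days.

1152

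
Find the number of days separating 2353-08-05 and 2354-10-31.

Day-of-year of August 5, 2353: 217.
Day-of-year of October 31, 2354: 304.
2353 has 365 days, so 365 − 217 = 148 days remain in 2353.
Total: 148 + 304 = 452 days.

452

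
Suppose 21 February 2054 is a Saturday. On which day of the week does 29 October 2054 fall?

Thursday

February 2054: 28 − 21 = 7 days remain (2054 is not a leap year, so February has 28 days).
Then March (31), April (30), May (31), June (30), July (31), August (31), September (30): 31 + 30 + 31 + 30 + 31 + 31 + 30 = 214 days.
October 1–29, 2054: 29 days.
Total: 7 + 214 + 29 = 250 days.
250 mod 7 = 5, so 5 days after Saturday is Thursday.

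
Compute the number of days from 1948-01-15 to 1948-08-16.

214

January 1948: 31 − 15 = 16 days remain.
Then February 1948 (29), March (31), April (30), May (31), June (30), July (31): 29 + 31 + 30 + 31 + 30 + 31 = 182 days.
August 1–16, 1948: 16 days.
Total: 16 + 182 + 16 = 214 days.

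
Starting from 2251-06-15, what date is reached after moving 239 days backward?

2250-10-19

Count 239 days before June 15, 2251:
October 2250: 31 − 19 = 12 days remain.
Then November (30), December (31), January (31), February 2251 (28), March (31), April (30), May (31): 30 + 31 + 31 + 28 + 31 + 30 + 31 = 212 days.
June 1–15, 2251: 15 days.
Residual: 239 days.
Total: 239 days.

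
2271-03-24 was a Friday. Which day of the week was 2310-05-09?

From March 24, 2271 to March 24, 2310: 39 years, of which 9 contain a Feb 29 — 30×365 + 9×366 = 14244 days.
(2300 is not a leap year (divisible by 100 but not 400).)
March 2310: 31 − 24 = 7 days remain.
Then April (30): 30 days.
May 1–9, 2310: 9 days.
Residual: 46 days.
Total: 14290 days.
14290 mod 7 = 3, so 3 days after Friday is Monday.

Monday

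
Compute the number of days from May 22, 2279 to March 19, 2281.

Day-of-year of May 22, 2279: 142.
Day-of-year of March 19, 2281: 78.
2279 has 365 days, so 365 − 142 = 223 days remain in 2279.
Full years: 2280: 366. Sum = 366.
Total: 223 + 366 + 78 = 667 days.

667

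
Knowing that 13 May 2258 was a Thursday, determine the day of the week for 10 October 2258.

Sunday

May 2258: 31 − 13 = 18 days remain.
Then June (30), July (31), August (31), September (30): 30 + 31 + 31 + 30 = 122 days.
October 1–10, 2258: 10 days.
Total: 18 + 122 + 10 = 150 days.
150 mod 7 = 3, so 3 days after Thursday is Sunday.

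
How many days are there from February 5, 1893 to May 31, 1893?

February 1893: 28 − 5 = 23 days remain (1893 is not a leap year, so February has 28 days).
Then March (31), April (30): 31 + 30 = 61 days.
May 1–31, 1893: 31 days.
Total: 23 + 61 + 31 = 115 days.

115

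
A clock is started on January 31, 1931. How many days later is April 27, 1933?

817

Day-of-year of January 31, 1931: 31.
Day-of-year of April 27, 1933: 117.
1931 has 365 days, so 365 − 31 = 334 days remain in 1931.
Full years: 1932: 366. Sum = 366.
Total: 334 + 366 + 117 = 817 days.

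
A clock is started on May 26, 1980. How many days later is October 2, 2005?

9260

Day-of-year of May 26, 1980: 147.
Day-of-year of October 2, 2005: 275.
1980 has 366 days, so 366 − 147 = 219 days remain in 1980.
Full years 1981–2004: 18 common + 6 leap = 18×365 + 6×366 = 8766 days.
Total: 219 + 8766 + 275 = 9260 days.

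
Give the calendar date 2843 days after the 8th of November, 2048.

the 21st of August, 2056

Count 2843 days after November 8, 2048:
From November 8, 2048 to November 8, 2055: 7 years, of which 1 contains a Feb 29 — 6×365 + 1×366 = 2556 days.
November 2055: 30 − 8 = 22 days remain.
Then December (31), January (31), February 2056 (29), March (31), April (30), May (31), June (30), July (31): 31 + 31 + 29 + 31 + 30 + 31 + 30 + 31 = 244 days.
August 1–21, 2056: 21 days.
Residual: 287 days.
Total: 2843 days.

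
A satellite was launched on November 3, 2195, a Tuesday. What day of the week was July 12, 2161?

Count forward from the earlier date (July 12, 2161) to the later (November 3, 2195):
From July 12, 2161 to July 12, 2195: 34 years, of which 8 contain a Feb 29 — 26×365 + 8×366 = 12418 days.
July 2195: 31 − 12 = 19 days remain.
Then August (31), September (30), October (31): 31 + 30 + 31 = 92 days.
November 1–3, 2195: 3 days.
Residual: 114 days.
Total: 12532 days.
12532 mod 7 = 2, so 2 days before Tuesday is Sunday.

Sunday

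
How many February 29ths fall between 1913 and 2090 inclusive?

Years divisible by 4: 1916, 1920, …, 2088 — 44 in all.
2000 is divisible by 400, so still leap.
No century exceptions apply. Count: 44.

44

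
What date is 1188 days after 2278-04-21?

2281-07-22

Count 1188 days after April 21, 2278:
Day-of-year of April 21, 2278: 111.
Day-of-year of July 22, 2281: 203.
2278 has 365 days, so 365 − 111 = 254 days remain in 2278.
Full years: 2279: 365; 2280: 366. Sum = 731.
Total: 254 + 731 + 203 = 1188 days.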